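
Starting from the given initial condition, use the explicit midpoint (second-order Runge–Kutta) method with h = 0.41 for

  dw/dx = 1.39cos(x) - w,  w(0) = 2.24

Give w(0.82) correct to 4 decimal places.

1.6734

Midpoint: k1 = f(x_n, w_n); k2 = f(x_n + h/2, w_n + (h/2)·k1); w_{n+1} = w_n + h·k2.
x=0.000000, w=2.240000:
  k1 = f(0.000000, 2.240000) = -0.850000
  k2 = f(0.205000, 2.065750) = -0.704855
  w ← 2.240000 + 0.41·(-0.704855) = 1.951009
x=0.410000, w=1.951009:
  k1 = f(0.410000, 1.951009) = -0.676211
  k2 = f(0.615000, 1.812386) = -0.677071
  w ← 1.951009 + 0.41·(-0.677071) = 1.673410
w(0.82) ≈ 1.6734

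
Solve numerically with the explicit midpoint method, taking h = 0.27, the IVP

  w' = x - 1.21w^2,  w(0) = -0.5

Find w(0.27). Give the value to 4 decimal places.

Midpoint: k1 = f(x_n, w_n); k2 = f(x_n + h/2, w_n + (h/2)·k1); w_{n+1} = w_n + h·k2.
x=0.000000, w=-0.500000:
  k1 = f(0.000000, -0.500000) = -0.302500
  k2 = f(0.135000, -0.540837) = -0.218931
  w ← -0.500000 + 0.27·(-0.218931) = -0.559111
w(0.27) ≈ -0.5591

-0.5591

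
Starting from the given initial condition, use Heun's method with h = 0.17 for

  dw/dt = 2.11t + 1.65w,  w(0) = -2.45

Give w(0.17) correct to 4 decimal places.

-3.2031

Heun: k1 = f(t_n, w_n); k2 = f(t_n + h, w_n + h·k1); w_{n+1} = w_n + (h/2)·(k1 + k2).
t=0.000000, w=-2.450000:
  k1 = f(0.000000, -2.450000) = -4.042500
  k2 = f(0.170000, -3.137225) = -4.817721
  w ← -2.450000 + (0.17/2)·(-4.042500 + (-4.817721)) = -3.203119
w(0.17) ≈ -3.2031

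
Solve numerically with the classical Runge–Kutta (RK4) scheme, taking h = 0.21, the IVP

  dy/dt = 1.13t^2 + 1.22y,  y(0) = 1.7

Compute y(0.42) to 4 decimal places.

2.8696

RK4: k1 = f(t_n, y_n); k2 = f(t_n + h/2, y_n + (h/2)·k1); k3 = f(t_n + h/2, y_n + (h/2)·k2); k4 = f(t_n + h, y_n + h·k3); y_{n+1} = y_n + (h/6)·(k1 + 2k2 + 2k3 + k4).
t=0.000000, y=1.700000:
  k1 = f(0.000000, 1.700000) = 2.074000
  k2 = f(0.105000, 1.917770) = 2.352138
  k3 = f(0.105000, 1.946974) = 2.387767
  k4 = f(0.210000, 2.201431) = 2.735579
  y ← 1.700000 + (0.21/6)·(k1 + 2k2 + 2k3 + k4) = 2.200129
t=0.210000, y=2.200129:
  k1 = f(0.210000, 2.200129) = 2.733990
  k2 = f(0.315000, 2.487198) = 3.146505
  k3 = f(0.315000, 2.530512) = 3.199348
  k4 = f(0.420000, 2.871992) = 3.703162
  y ← 2.200129 + (0.21/6)·(k1 + 2k2 + 2k3 + k4) = 2.869639
y(0.42) ≈ 2.8696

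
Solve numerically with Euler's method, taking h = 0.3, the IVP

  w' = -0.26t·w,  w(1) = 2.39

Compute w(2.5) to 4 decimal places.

Euler: w_{n+1} = w_n + h·f(t_n, w_n).
t=1.000000, w=2.390000: f=-0.621400 → w ← 2.390000 + 0.3·(-0.621400) = 2.203580
t=1.300000, w=2.203580: f=-0.744810 → w ← 2.203580 + 0.3·(-0.744810) = 1.980137
t=1.600000, w=1.980137: f=-0.823737 → w ← 1.980137 + 0.3·(-0.823737) = 1.733016
t=1.900000, w=1.733016: f=-0.856110 → w ← 1.733016 + 0.3·(-0.856110) = 1.476183
t=2.200000, w=1.476183: f=-0.844377 → w ← 1.476183 + 0.3·(-0.844377) = 1.222870
w(2.5) ≈ 1.2229

1.2229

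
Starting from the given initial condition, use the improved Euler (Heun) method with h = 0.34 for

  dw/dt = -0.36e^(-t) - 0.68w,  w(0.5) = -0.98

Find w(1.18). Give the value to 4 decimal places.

Heun: k1 = f(t_n, w_n); k2 = f(t_n + h, w_n + h·k1); w_{n+1} = w_n + (h/2)·(k1 + k2).
t=0.500000, w=-0.980000:
  k1 = f(0.500000, -0.980000) = 0.448049
  k2 = f(0.840000, -0.827663) = 0.407395
  w ← -0.980000 + (0.34/2)·(0.448049 + 0.407395) = -0.834574
t=0.840000, w=-0.834574:
  k1 = f(0.840000, -0.834574) = 0.412095
  k2 = f(1.180000, -0.694462) = 0.361614
  w ← -0.834574 + (0.34/2)·(0.412095 + 0.361614) = -0.703044
w(1.18) ≈ -0.7030

-0.7030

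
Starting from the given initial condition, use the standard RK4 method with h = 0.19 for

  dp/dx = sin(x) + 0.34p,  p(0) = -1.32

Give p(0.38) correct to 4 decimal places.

RK4: k1 = f(x_n, p_n); k2 = f(x_n + h/2, p_n + (h/2)·k1); k3 = f(x_n + h/2, p_n + (h/2)·k2); k4 = f(x_n + h, p_n + h·k3); p_{n+1} = p_n + (h/6)·(k1 + 2k2 + 2k3 + k4).
x=0.000000, p=-1.320000:
  k1 = f(0.000000, -1.320000) = -0.448800
  k2 = f(0.095000, -1.362636) = -0.368439
  k3 = f(0.095000, -1.355002) = -0.365843
  k4 = f(0.190000, -1.389510) = -0.283575
  p ← -1.320000 + (0.19/6)·(k1 + 2k2 + 2k3 + k4) = -1.389696
x=0.190000, p=-1.389696:
  k1 = f(0.190000, -1.389696) = -0.283638
  k2 = f(0.285000, -1.416642) = -0.200501
  k3 = f(0.285000, -1.408744) = -0.197816
  k4 = f(0.380000, -1.427281) = -0.114355
  p ← -1.389696 + (0.19/6)·(k1 + 2k2 + 2k3 + k4) = -1.427526
p(0.38) ≈ -1.4275

-1.4275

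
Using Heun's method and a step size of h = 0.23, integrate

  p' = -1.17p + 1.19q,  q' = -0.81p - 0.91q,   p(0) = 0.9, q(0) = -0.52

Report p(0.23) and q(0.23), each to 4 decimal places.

Heun on (p,q): k1 = f(t_n, state_n); k2 = f(t_n + h, state_n + h·k1); state_{n+1} = state_n + (h/2)·(k1 + k2).
0.000000: (0.900000, -0.520000)
  k1 = (-1.671800, -0.255800)
  predictor → (0.515486, -0.578834)
  k2 = (-1.291931, 0.109195)
  → (0.559171, -0.536860)
(p(0.23), q(0.23)) ≈ (0.5592, -0.5369)

0.5592, -0.5369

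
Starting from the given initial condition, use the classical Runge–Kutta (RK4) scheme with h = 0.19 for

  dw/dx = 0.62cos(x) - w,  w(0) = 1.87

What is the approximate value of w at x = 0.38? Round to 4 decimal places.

RK4: k1 = f(x_n, w_n); k2 = f(x_n + h/2, w_n + (h/2)·k1); k3 = f(x_n + h/2, w_n + (h/2)·k2); k4 = f(x_n + h, w_n + h·k3); w_{n+1} = w_n + (h/6)·(k1 + 2k2 + 2k3 + k4).
x=0.000000, w=1.870000:
  k1 = f(0.000000, 1.870000) = -1.250000
  k2 = f(0.095000, 1.751250) = -1.134046
  k3 = f(0.095000, 1.762266) = -1.145061
  k4 = f(0.190000, 1.652438) = -1.043596
  w ← 1.870000 + (0.19/6)·(k1 + 2k2 + 2k3 + k4) = 1.653026
x=0.190000, w=1.653026:
  k1 = f(0.190000, 1.653026) = -1.044183
  k2 = f(0.285000, 1.553829) = -0.958838
  k3 = f(0.285000, 1.561936) = -0.966946
  k4 = f(0.380000, 1.469306) = -0.893534
  w ← 1.653026 + (0.19/6)·(k1 + 2k2 + 2k3 + k4) = 1.469699
w(0.38) ≈ 1.4697

1.4697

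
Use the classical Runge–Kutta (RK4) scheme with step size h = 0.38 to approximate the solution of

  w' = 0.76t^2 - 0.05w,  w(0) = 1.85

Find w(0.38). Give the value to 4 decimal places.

1.8290

RK4: k1 = f(t_n, w_n); k2 = f(t_n + h/2, w_n + (h/2)·k1); k3 = f(t_n + h/2, w_n + (h/2)·k2); k4 = f(t_n + h, w_n + h·k3); w_{n+1} = w_n + (h/6)·(k1 + 2k2 + 2k3 + k4).
t=0.000000, w=1.850000:
  k1 = f(0.000000, 1.850000) = -0.092500
  k2 = f(0.190000, 1.832425) = -0.064185
  k3 = f(0.190000, 1.837805) = -0.064454
  k4 = f(0.380000, 1.825507) = 0.018469
  w ← 1.850000 + (0.38/6)·(k1 + 2k2 + 2k3 + k4) = 1.829017
w(0.38) ≈ 1.8290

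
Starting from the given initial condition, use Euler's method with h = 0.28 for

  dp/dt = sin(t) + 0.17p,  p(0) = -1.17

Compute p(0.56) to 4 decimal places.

Euler: p_{n+1} = p_n + h·f(t_n, p_n).
t=0.000000, p=-1.170000: f=-0.198900 → p ← -1.170000 + 0.28·(-0.198900) = -1.225692
t=0.280000, p=-1.225692: f=0.067988 → p ← -1.225692 + 0.28·0.067988 = -1.206655
p(0.56) ≈ -1.2067

-1.2067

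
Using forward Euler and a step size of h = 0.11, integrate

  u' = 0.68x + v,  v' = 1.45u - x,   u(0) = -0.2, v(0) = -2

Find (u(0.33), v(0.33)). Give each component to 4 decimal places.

Euler on (u,v): u_{n+1} = u_n + h·u', v_{n+1} = v_n + h·v'.
0.000000: (-0.200000, -2.000000); f=(-2.000000, -0.290000) → (-0.420000, -2.031900)
0.110000: (-0.420000, -2.031900); f=(-1.957100, -0.719000) → (-0.635281, -2.110990)
0.220000: (-0.635281, -2.110990); f=(-1.961390, -1.141157) → (-0.851034, -2.236517)
(u(0.33), v(0.33)) ≈ (-0.8510, -2.2365)

-0.8510, -2.2365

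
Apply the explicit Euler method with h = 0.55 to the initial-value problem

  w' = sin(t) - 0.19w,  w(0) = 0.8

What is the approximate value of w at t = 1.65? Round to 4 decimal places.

1.3221

Euler: w_{n+1} = w_n + h·f(t_n, w_n).
t=0.000000, w=0.800000: f=-0.152000 → w ← 0.800000 + 0.55·(-0.152000) = 0.716400
t=0.550000, w=0.716400: f=0.386571 → w ← 0.716400 + 0.55·0.386571 = 0.929014
t=1.100000, w=0.929014: f=0.714695 → w ← 0.929014 + 0.55·0.714695 = 1.322096
w(1.65) ≈ 1.3221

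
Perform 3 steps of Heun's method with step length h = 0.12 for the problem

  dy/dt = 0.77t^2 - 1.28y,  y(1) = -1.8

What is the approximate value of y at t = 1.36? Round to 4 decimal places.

Heun: k1 = f(t_n, y_n); k2 = f(t_n + h, y_n + h·k1); y_{n+1} = y_n + (h/2)·(k1 + k2).
t=1.000000, y=-1.800000:
  k1 = f(1.000000, -1.800000) = 3.074000
  k2 = f(1.120000, -1.431120) = 2.797722
  y ← -1.800000 + (0.12/2)·(3.074000 + 2.797722) = -1.447697
t=1.120000, y=-1.447697:
  k1 = f(1.120000, -1.447697) = 2.818940
  k2 = f(1.240000, -1.109424) = 2.604015
  y ← -1.447697 + (0.12/2)·(2.818940 + 2.604015) = -1.122319
t=1.240000, y=-1.122319:
  k1 = f(1.240000, -1.122319) = 2.620521
  k2 = f(1.360000, -0.807857) = 2.458249
  y ← -1.122319 + (0.12/2)·(2.620521 + 2.458249) = -0.817593
y(1.36) ≈ -0.8176

-0.8176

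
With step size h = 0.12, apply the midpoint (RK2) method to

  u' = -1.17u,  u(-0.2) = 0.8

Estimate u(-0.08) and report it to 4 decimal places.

0.6956

Midpoint: k1 = f(t_n, u_n); k2 = f(t_n + h/2, u_n + (h/2)·k1); u_{n+1} = u_n + h·k2.
t=-0.200000, u=0.800000:
  k1 = f(-0.200000, 0.800000) = -0.936000
  k2 = f(-0.140000, 0.743840) = -0.870293
  u ← 0.800000 + 0.12·(-0.870293) = 0.695565
u(-0.08) ≈ 0.6956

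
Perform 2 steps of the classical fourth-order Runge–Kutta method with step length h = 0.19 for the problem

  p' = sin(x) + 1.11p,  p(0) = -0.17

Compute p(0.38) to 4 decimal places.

RK4: k1 = f(x_n, p_n); k2 = f(x_n + h/2, p_n + (h/2)·k1); k3 = f(x_n + h/2, p_n + (h/2)·k2); k4 = f(x_n + h, p_n + h·k3); p_{n+1} = p_n + (h/6)·(k1 + 2k2 + 2k3 + k4).
x=0.000000, p=-0.170000:
  k1 = f(0.000000, -0.170000) = -0.188700
  k2 = f(0.095000, -0.187927) = -0.113741
  k3 = f(0.095000, -0.180805) = -0.105837
  k4 = f(0.190000, -0.190109) = -0.022162
  p ← -0.170000 + (0.19/6)·(k1 + 2k2 + 2k3 + k4) = -0.190584
x=0.190000, p=-0.190584:
  k1 = f(0.190000, -0.190584) = -0.022689
  k2 = f(0.285000, -0.192739) = 0.067217
  k3 = f(0.285000, -0.184198) = 0.076697
  k4 = f(0.380000, -0.176011) = 0.175548
  p ← -0.190584 + (0.19/6)·(k1 + 2k2 + 2k3 + k4) = -0.176629
p(0.38) ≈ -0.1766

-0.1766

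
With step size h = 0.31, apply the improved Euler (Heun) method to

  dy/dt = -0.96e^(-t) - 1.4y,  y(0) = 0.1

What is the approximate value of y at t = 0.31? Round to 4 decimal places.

Heun: k1 = f(t_n, y_n); k2 = f(t_n + h, y_n + h·k1); y_{n+1} = y_n + (h/2)·(k1 + k2).
t=0.000000, y=0.100000:
  k1 = f(0.000000, 0.100000) = -1.100000
  k2 = f(0.310000, -0.241000) = -0.366709
  y ← 0.100000 + (0.31/2)·(-1.100000 + (-0.366709)) = -0.127340
y(0.31) ≈ -0.1273

-0.1273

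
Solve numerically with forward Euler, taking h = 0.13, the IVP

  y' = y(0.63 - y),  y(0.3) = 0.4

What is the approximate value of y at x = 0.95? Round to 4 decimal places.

0.4567

Euler: y_{n+1} = y_n + h·f(x_n, y_n).
x=0.300000, y=0.400000: f=0.092000 → y ← 0.400000 + 0.13·0.092000 = 0.411960
x=0.430000, y=0.411960: f=0.089824 → y ← 0.411960 + 0.13·0.089824 = 0.423637
x=0.560000, y=0.423637: f=0.087423 → y ← 0.423637 + 0.13·0.087423 = 0.435002
x=0.690000, y=0.435002: f=0.084825 → y ← 0.435002 + 0.13·0.084825 = 0.446029
x=0.820000, y=0.446029: f=0.082056 → y ← 0.446029 + 0.13·0.082056 = 0.456697
y(0.95) ≈ 0.4567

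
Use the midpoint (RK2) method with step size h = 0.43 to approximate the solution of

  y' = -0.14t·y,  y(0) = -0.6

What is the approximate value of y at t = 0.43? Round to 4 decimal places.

Midpoint: k1 = f(t_n, y_n); k2 = f(t_n + h/2, y_n + (h/2)·k1); y_{n+1} = y_n + h·k2.
t=0.000000, y=-0.600000:
  k1 = f(0.000000, -0.600000) = 0.000000
  k2 = f(0.215000, -0.600000) = 0.018060
  y ← -0.600000 + 0.43·0.018060 = -0.592234
y(0.43) ≈ -0.5922

-0.5922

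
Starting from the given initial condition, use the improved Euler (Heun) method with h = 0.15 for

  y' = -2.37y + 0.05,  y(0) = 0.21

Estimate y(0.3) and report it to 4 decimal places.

Heun: k1 = f(s_n, y_n); k2 = f(s_n + h, y_n + h·k1); y_{n+1} = y_n + (h/2)·(k1 + k2).
s=0.000000, y=0.210000:
  k1 = f(0.000000, 0.210000) = -0.447700
  k2 = f(0.150000, 0.142845) = -0.288543
  y ← 0.210000 + (0.15/2)·(-0.447700 + (-0.288543)) = 0.154782
s=0.150000, y=0.154782:
  k1 = f(0.150000, 0.154782) = -0.316833
  k2 = f(0.300000, 0.107257) = -0.204199
  y ← 0.154782 + (0.15/2)·(-0.316833 + (-0.204199)) = 0.115704
y(0.3) ≈ 0.1157

0.1157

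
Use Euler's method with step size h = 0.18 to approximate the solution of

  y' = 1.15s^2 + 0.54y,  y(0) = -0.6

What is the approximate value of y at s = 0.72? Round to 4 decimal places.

Euler: y_{n+1} = y_n + h·f(s_n, y_n).
s=0.000000, y=-0.600000: f=-0.324000 → y ← -0.600000 + 0.18·(-0.324000) = -0.658320
s=0.180000, y=-0.658320: f=-0.318233 → y ← -0.658320 + 0.18·(-0.318233) = -0.715602
s=0.360000, y=-0.715602: f=-0.237385 → y ← -0.715602 + 0.18·(-0.237385) = -0.758331
s=0.540000, y=-0.758331: f=-0.074159 → y ← -0.758331 + 0.18·(-0.074159) = -0.771680
y(0.72) ≈ -0.7717

-0.7717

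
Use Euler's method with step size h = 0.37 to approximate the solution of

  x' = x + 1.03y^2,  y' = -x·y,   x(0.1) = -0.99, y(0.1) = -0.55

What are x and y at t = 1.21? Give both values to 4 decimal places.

-1.5762, -1.6990

Euler on (x,y): x_{n+1} = x_n + h·x', y_{n+1} = y_n + h·y'.
0.100000: (-0.990000, -0.550000); f=(-0.678425, -0.544500) → (-1.241017, -0.751465)
0.470000: (-1.241017, -0.751465); f=(-0.659377, -0.932581) → (-1.484987, -1.096520)
0.840000: (-1.484987, -1.096520); f=(-0.246560, -1.628317) → (-1.576214, -1.698997)
(x(1.21), y(1.21)) ≈ (-1.5762, -1.6990)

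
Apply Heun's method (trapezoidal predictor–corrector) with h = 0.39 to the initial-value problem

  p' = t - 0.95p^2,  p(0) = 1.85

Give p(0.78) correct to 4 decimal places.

Heun: k1 = f(t_n, p_n); k2 = f(t_n + h, p_n + h·k1); p_{n+1} = p_n + (h/2)·(k1 + k2).
t=0.000000, p=1.850000:
  k1 = f(0.000000, 1.850000) = -3.251375
  k2 = f(0.390000, 0.581964) = 0.068252
  p ← 1.850000 + (0.39/2)·(-3.251375 + 0.068252) = 1.229291
t=0.390000, p=1.229291:
  k1 = f(0.390000, 1.229291) = -1.045599
  k2 = f(0.780000, 0.821508) = 0.138869
  p ← 1.229291 + (0.39/2)·(-1.045599 + 0.138869) = 1.052479
p(0.78) ≈ 1.0525

1.0525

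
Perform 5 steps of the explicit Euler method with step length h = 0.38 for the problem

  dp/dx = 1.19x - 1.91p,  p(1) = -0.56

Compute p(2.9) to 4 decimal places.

1.4793

Euler: p_{n+1} = p_n + h·f(x_n, p_n).
x=1.000000, p=-0.560000: f=2.259600 → p ← -0.560000 + 0.38·2.259600 = 0.298648
x=1.380000, p=0.298648: f=1.071782 → p ← 0.298648 + 0.38·1.071782 = 0.705925
x=1.760000, p=0.705925: f=0.746083 → p ← 0.705925 + 0.38·0.746083 = 0.989437
x=2.140000, p=0.989437: f=0.656776 → p ← 0.989437 + 0.38·0.656776 = 1.239012
x=2.520000, p=1.239012: f=0.632288 → p ← 1.239012 + 0.38·0.632288 = 1.479281
p(2.9) ≈ 1.4793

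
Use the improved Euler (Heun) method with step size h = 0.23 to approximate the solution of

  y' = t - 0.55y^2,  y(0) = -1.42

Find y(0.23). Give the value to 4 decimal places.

Heun: k1 = f(t_n, y_n); k2 = f(t_n + h, y_n + h·k1); y_{n+1} = y_n + (h/2)·(k1 + k2).
t=0.000000, y=-1.420000:
  k1 = f(0.000000, -1.420000) = -1.109020
  k2 = f(0.230000, -1.675075) = -1.313231
  y ← -1.420000 + (0.23/2)·(-1.109020 + (-1.313231)) = -1.698559
y(0.23) ≈ -1.6986

-1.6986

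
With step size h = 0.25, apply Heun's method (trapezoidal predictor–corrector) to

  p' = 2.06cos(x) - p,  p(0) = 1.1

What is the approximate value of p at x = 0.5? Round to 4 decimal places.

1.4303

Heun: k1 = f(x_n, p_n); k2 = f(x_n + h, p_n + h·k1); p_{n+1} = p_n + (h/2)·(k1 + k2).
x=0.000000, p=1.100000:
  k1 = f(0.000000, 1.100000) = 0.960000
  k2 = f(0.250000, 1.340000) = 0.655960
  p ← 1.100000 + (0.25/2)·(0.960000 + 0.655960) = 1.301995
x=0.250000, p=1.301995:
  k1 = f(0.250000, 1.301995) = 0.693965
  k2 = f(0.500000, 1.475486) = 0.332334
  p ← 1.301995 + (0.25/2)·(0.693965 + 0.332334) = 1.430282
p(0.5) ≈ 1.4303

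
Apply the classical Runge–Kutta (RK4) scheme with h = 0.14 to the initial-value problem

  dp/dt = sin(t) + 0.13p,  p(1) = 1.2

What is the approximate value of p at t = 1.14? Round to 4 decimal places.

1.3459

RK4: k1 = f(t_n, p_n); k2 = f(t_n + h/2, p_n + (h/2)·k1); k3 = f(t_n + h/2, p_n + (h/2)·k2); k4 = f(t_n + h, p_n + h·k3); p_{n+1} = p_n + (h/6)·(k1 + 2k2 + 2k3 + k4).
t=1.000000, p=1.200000:
  k1 = f(1.000000, 1.200000) = 0.997471
  k2 = f(1.070000, 1.269823) = 1.042277
  k3 = f(1.070000, 1.272959) = 1.042685
  k4 = f(1.140000, 1.345976) = 1.083610
  p ← 1.200000 + (0.14/6)·(k1 + 2k2 + 2k3 + k4) = 1.345857
p(1.14) ≈ 1.3459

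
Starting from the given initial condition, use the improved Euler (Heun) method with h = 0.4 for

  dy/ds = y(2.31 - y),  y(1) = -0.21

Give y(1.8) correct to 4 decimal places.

Heun: k1 = f(s_n, y_n); k2 = f(s_n + h, y_n + h·k1); y_{n+1} = y_n + (h/2)·(k1 + k2).
s=1.000000, y=-0.210000:
  k1 = f(1.000000, -0.210000) = -0.529200
  k2 = f(1.400000, -0.421680) = -1.151895
  y ← -0.210000 + (0.4/2)·(-0.529200 + (-1.151895)) = -0.546219
s=1.400000, y=-0.546219:
  k1 = f(1.400000, -0.546219) = -1.560121
  k2 = f(1.800000, -1.170267) = -4.072843
  y ← -0.546219 + (0.4/2)·(-1.560121 + (-4.072843)) = -1.672812
y(1.8) ≈ -1.6728

-1.6728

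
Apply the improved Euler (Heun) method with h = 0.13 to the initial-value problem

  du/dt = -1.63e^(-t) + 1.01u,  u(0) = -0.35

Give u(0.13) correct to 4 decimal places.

Heun: k1 = f(t_n, u_n); k2 = f(t_n + h, u_n + h·k1); u_{n+1} = u_n + (h/2)·(k1 + k2).
t=0.000000, u=-0.350000:
  k1 = f(0.000000, -0.350000) = -1.983500
  k2 = f(0.130000, -0.607855) = -2.045229
  u ← -0.350000 + (0.13/2)·(-1.983500 + (-2.045229)) = -0.611867
u(0.13) ≈ -0.6119

-0.6119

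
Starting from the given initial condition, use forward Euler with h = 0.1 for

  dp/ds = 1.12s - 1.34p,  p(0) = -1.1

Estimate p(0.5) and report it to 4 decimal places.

-0.4378

Euler: p_{n+1} = p_n + h·f(s_n, p_n).
s=0.000000, p=-1.100000: f=1.474000 → p ← -1.100000 + 0.1·1.474000 = -0.952600
s=0.100000, p=-0.952600: f=1.388484 → p ← -0.952600 + 0.1·1.388484 = -0.813752
s=0.200000, p=-0.813752: f=1.314427 → p ← -0.813752 + 0.1·1.314427 = -0.682309
s=0.300000, p=-0.682309: f=1.250294 → p ← -0.682309 + 0.1·1.250294 = -0.557279
s=0.400000, p=-0.557279: f=1.194755 → p ← -0.557279 + 0.1·1.194755 = -0.437804
p(0.5) ≈ -0.4378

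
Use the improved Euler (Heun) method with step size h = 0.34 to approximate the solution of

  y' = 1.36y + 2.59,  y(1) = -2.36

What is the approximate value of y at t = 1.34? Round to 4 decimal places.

Heun: k1 = f(t_n, y_n); k2 = f(t_n + h, y_n + h·k1); y_{n+1} = y_n + (h/2)·(k1 + k2).
t=1.000000, y=-2.360000:
  k1 = f(1.000000, -2.360000) = -0.619600
  k2 = f(1.340000, -2.570664) = -0.906103
  y ← -2.360000 + (0.34/2)·(-0.619600 + (-0.906103)) = -2.619370
y(1.34) ≈ -2.6194

-2.6194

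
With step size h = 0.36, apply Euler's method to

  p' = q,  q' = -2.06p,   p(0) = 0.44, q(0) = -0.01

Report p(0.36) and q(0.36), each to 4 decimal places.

Euler on (p,q): p_{n+1} = p_n + h·p', q_{n+1} = q_n + h·q'.
0.000000: (0.440000, -0.010000); f=(-0.010000, -0.906400) → (0.436400, -0.336304)
(p(0.36), q(0.36)) ≈ (0.4364, -0.3363)

0.4364, -0.3363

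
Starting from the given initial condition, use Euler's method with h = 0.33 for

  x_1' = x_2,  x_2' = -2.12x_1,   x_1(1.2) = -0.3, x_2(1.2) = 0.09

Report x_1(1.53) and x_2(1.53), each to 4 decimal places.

Euler on (x_1,x_2): x_1_{n+1} = x_1_n + h·x_1', x_2_{n+1} = x_2_n + h·x_2'.
1.200000: (-0.300000, 0.090000); f=(0.090000, 0.636000) → (-0.270300, 0.299880)
(x_1(1.53), x_2(1.53)) ≈ (-0.2703, 0.2999)

-0.2703, 0.2999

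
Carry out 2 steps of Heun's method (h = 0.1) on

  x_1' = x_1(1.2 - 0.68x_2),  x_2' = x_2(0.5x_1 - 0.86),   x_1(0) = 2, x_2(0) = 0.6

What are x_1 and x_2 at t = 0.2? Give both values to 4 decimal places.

2.3394, 0.6272

Heun on (x_1,x_2): k1 = f(t_n, state_n); k2 = f(t_n + h, state_n + h·k1); state_{n+1} = state_n + (h/2)·(k1 + k2).
0.000000: (2.000000, 0.600000)
  k1 = (1.584000, 0.084000)
  predictor → (2.158400, 0.608400)
  k2 = (1.697124, 0.133361)
  → (2.164056, 0.610868)
0.100000: (2.164056, 0.610868)
  k1 = (1.697940, 0.135630)
  predictor → (2.333850, 0.624431)
  k2 = (1.809637, 0.191654)
  → (2.339435, 0.627232)
(x_1(0.2), x_2(0.2)) ≈ (2.3394, 0.6272)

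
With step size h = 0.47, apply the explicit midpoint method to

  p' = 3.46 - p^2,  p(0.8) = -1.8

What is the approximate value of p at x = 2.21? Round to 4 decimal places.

0.6704

Midpoint: k1 = f(x_n, p_n); k2 = f(x_n + h/2, p_n + (h/2)·k1); p_{n+1} = p_n + h·k2.
x=0.800000, p=-1.800000:
  k1 = f(0.800000, -1.800000) = 0.220000
  k2 = f(1.035000, -1.748300) = 0.403447
  p ← -1.800000 + 0.47·0.403447 = -1.610380
x=1.270000, p=-1.610380:
  k1 = f(1.270000, -1.610380) = 0.866677
  k2 = f(1.505000, -1.406711) = 1.481165
  p ← -1.610380 + 0.47·1.481165 = -0.914232
x=1.740000, p=-0.914232:
  k1 = f(1.740000, -0.914232) = 2.624179
  k2 = f(1.975000, -0.297550) = 3.371464
  p ← -0.914232 + 0.47·3.371464 = 0.670355
p(2.21) ≈ 0.6704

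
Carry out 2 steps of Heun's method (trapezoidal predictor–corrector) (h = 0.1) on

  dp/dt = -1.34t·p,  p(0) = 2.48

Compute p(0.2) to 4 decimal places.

2.4143

Heun: k1 = f(t_n, p_n); k2 = f(t_n + h, p_n + h·k1); p_{n+1} = p_n + (h/2)·(k1 + k2).
t=0.000000, p=2.480000:
  k1 = f(0.000000, 2.480000) = 0.000000
  k2 = f(0.100000, 2.480000) = -0.332320
  p ← 2.480000 + (0.1/2)·(0.000000 + (-0.332320)) = 2.463384
t=0.100000, p=2.463384:
  k1 = f(0.100000, 2.463384) = -0.330093
  k2 = f(0.200000, 2.430375) = -0.651340
  p ← 2.463384 + (0.1/2)·(-0.330093 + (-0.651340)) = 2.414312
p(0.2) ≈ 2.4143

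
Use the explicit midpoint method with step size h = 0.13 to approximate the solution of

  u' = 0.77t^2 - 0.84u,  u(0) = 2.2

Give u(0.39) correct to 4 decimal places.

Midpoint: k1 = f(t_n, u_n); k2 = f(t_n + h/2, u_n + (h/2)·k1); u_{n+1} = u_n + h·k2.
t=0.000000, u=2.200000:
  k1 = f(0.000000, 2.200000) = -1.848000
  k2 = f(0.065000, 2.079880) = -1.743846
  u ← 2.200000 + 0.13·(-1.743846) = 1.973300
t=0.130000, u=1.973300:
  k1 = f(0.130000, 1.973300) = -1.644559
  k2 = f(0.195000, 1.866404) = -1.538500
  u ← 1.973300 + 0.13·(-1.538500) = 1.773295
t=0.260000, u=1.773295:
  k1 = f(0.260000, 1.773295) = -1.437516
  k2 = f(0.325000, 1.679857) = -1.329748
  u ← 1.773295 + 0.13·(-1.329748) = 1.600428
u(0.39) ≈ 1.6004

1.6004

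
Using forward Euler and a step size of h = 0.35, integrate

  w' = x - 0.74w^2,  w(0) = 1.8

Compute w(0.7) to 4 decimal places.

Euler: w_{n+1} = w_n + h·f(x_n, w_n).
x=0.000000, w=1.800000: f=-2.397600 → w ← 1.800000 + 0.35·(-2.397600) = 0.960840
x=0.350000, w=0.960840: f=-0.333178 → w ← 0.960840 + 0.35·(-0.333178) = 0.844228
w(0.7) ≈ 0.8442

0.8442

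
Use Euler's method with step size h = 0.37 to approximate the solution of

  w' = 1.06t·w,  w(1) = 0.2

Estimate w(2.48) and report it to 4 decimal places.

1.3161

Euler: w_{n+1} = w_n + h·f(t_n, w_n).
t=1.000000, w=0.200000: f=0.212000 → w ← 0.200000 + 0.37·0.212000 = 0.278440
t=1.370000, w=0.278440: f=0.404351 → w ← 0.278440 + 0.37·0.404351 = 0.428050
t=1.740000, w=0.428050: f=0.789495 → w ← 0.428050 + 0.37·0.789495 = 0.720163
t=2.110000, w=0.720163: f=1.610716 → w ← 0.720163 + 0.37·1.610716 = 1.316128
w(2.48) ≈ 1.3161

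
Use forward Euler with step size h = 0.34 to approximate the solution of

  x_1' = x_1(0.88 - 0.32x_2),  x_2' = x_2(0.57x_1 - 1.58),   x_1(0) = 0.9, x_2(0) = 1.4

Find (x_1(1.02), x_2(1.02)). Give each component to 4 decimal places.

Euler on (x_1,x_2): x_1_{n+1} = x_1_n + h·x_1', x_2_{n+1} = x_2_n + h·x_2'.
0.000000: (0.900000, 1.400000); f=(0.388800, -1.493800) → (1.032192, 0.892108)
0.340000: (1.032192, 0.892108); f=(0.613664, -0.884659) → (1.240838, 0.591324)
0.680000: (1.240838, 0.591324); f=(0.857142, -0.516062) → (1.532266, 0.415863)
(x_1(1.02), x_2(1.02)) ≈ (1.5323, 0.4159)

1.5323, 0.4159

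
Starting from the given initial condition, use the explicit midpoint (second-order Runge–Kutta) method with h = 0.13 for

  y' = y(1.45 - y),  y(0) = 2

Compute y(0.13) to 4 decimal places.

Midpoint: k1 = f(t_n, y_n); k2 = f(t_n + h/2, y_n + (h/2)·k1); y_{n+1} = y_n + h·k2.
t=0.000000, y=2.000000:
  k1 = f(0.000000, 2.000000) = -1.100000
  k2 = f(0.065000, 1.928500) = -0.922787
  y ← 2.000000 + 0.13·(-0.922787) = 1.880038
y(0.13) ≈ 1.8800

1.8800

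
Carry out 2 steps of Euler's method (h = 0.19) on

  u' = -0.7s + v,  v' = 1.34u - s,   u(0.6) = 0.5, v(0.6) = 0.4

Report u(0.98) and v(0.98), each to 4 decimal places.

0.4697, 0.3895

Euler on (u,v): u_{n+1} = u_n + h·u', v_{n+1} = v_n + h·v'.
0.600000: (0.500000, 0.400000); f=(-0.020000, 0.070000) → (0.496200, 0.413300)
0.790000: (0.496200, 0.413300); f=(-0.139700, -0.125092) → (0.469657, 0.389533)
(u(0.98), v(0.98)) ≈ (0.4697, 0.3895)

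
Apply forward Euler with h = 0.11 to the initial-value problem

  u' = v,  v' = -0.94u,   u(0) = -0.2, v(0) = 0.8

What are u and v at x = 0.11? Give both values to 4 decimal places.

Euler on (u,v): u_{n+1} = u_n + h·u', v_{n+1} = v_n + h·v'.
0.000000: (-0.200000, 0.800000); f=(0.800000, 0.188000) → (-0.112000, 0.820680)
(u(0.11), v(0.11)) ≈ (-0.1120, 0.8207)

-0.1120, 0.8207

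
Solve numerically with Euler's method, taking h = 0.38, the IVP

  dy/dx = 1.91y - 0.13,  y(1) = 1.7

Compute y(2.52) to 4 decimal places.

Euler: y_{n+1} = y_n + h·f(x_n, y_n).
x=1.000000, y=1.700000: f=3.117000 → y ← 1.700000 + 0.38·3.117000 = 2.884460
x=1.380000, y=2.884460: f=5.379319 → y ← 2.884460 + 0.38·5.379319 = 4.928601
x=1.760000, y=4.928601: f=9.283628 → y ← 4.928601 + 0.38·9.283628 = 8.456380
x=2.140000, y=8.456380: f=16.021685 → y ← 8.456380 + 0.38·16.021685 = 14.544620
y(2.52) ≈ 14.5446

14.5446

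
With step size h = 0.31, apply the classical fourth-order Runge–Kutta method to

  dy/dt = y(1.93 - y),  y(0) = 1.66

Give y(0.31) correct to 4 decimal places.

RK4: k1 = f(t_n, y_n); k2 = f(t_n + h/2, y_n + (h/2)·k1); k3 = f(t_n + h/2, y_n + (h/2)·k2); k4 = f(t_n + h, y_n + h·k3); y_{n+1} = y_n + (h/6)·(k1 + 2k2 + 2k3 + k4).
t=0.000000, y=1.660000:
  k1 = f(0.000000, 1.660000) = 0.448200
  k2 = f(0.155000, 1.729471) = 0.346809
  k3 = f(0.155000, 1.713755) = 0.370590
  k4 = f(0.310000, 1.774883) = 0.275315
  y ← 1.660000 + (0.31/6)·(k1 + 2k2 + 2k3 + k4) = 1.771513
y(0.31) ≈ 1.7715

1.7715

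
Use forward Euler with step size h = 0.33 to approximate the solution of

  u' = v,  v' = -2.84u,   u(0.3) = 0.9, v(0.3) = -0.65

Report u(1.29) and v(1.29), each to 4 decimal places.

-0.5122, -2.3165

Euler on (u,v): u_{n+1} = u_n + h·u', v_{n+1} = v_n + h·v'.
0.300000: (0.900000, -0.650000); f=(-0.650000, -2.556000) → (0.685500, -1.493480)
0.630000: (0.685500, -1.493480); f=(-1.493480, -1.946820) → (0.192652, -2.135931)
0.960000: (0.192652, -2.135931); f=(-2.135931, -0.547131) → (-0.512205, -2.316484)
(u(1.29), v(1.29)) ≈ (-0.5122, -2.3165)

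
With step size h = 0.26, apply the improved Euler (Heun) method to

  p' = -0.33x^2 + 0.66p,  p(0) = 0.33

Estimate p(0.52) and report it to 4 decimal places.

Heun: k1 = f(x_n, p_n); k2 = f(x_n + h, p_n + h·k1); p_{n+1} = p_n + (h/2)·(k1 + k2).
x=0.000000, p=0.330000:
  k1 = f(0.000000, 0.330000) = 0.217800
  k2 = f(0.260000, 0.386628) = 0.232866
  p ← 0.330000 + (0.26/2)·(0.217800 + 0.232866) = 0.388587
x=0.260000, p=0.388587:
  k1 = f(0.260000, 0.388587) = 0.234159
  k2 = f(0.520000, 0.449468) = 0.207417
  p ← 0.388587 + (0.26/2)·(0.234159 + 0.207417) = 0.445992
p(0.52) ≈ 0.4460

0.4460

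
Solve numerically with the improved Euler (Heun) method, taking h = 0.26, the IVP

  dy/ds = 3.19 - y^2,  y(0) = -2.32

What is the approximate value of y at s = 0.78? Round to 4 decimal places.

Heun: k1 = f(s_n, y_n); k2 = f(s_n + h, y_n + h·k1); y_{n+1} = y_n + (h/2)·(k1 + k2).
s=0.000000, y=-2.320000:
  k1 = f(0.000000, -2.320000) = -2.192400
  k2 = f(0.260000, -2.890024) = -5.162239
  y ← -2.320000 + (0.26/2)·(-2.192400 + (-5.162239)) = -3.276103
s=0.260000, y=-3.276103:
  k1 = f(0.260000, -3.276103) = -7.542851
  k2 = f(0.520000, -5.237244) = -24.238728
  y ← -3.276103 + (0.26/2)·(-7.542851 + (-24.238728)) = -7.407708
s=0.520000, y=-7.407708:
  k1 = f(0.520000, -7.407708) = -51.684143
  k2 = f(0.780000, -20.845585) = -431.348430
  y ← -7.407708 + (0.26/2)·(-51.684143 + (-431.348430)) = -70.201943
y(0.78) ≈ -70.2019

-70.2019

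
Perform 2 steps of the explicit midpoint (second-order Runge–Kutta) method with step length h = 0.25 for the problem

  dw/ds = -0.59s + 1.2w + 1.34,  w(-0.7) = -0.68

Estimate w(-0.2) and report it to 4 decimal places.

-0.1339

Midpoint: k1 = f(s_n, w_n); k2 = f(s_n + h/2, w_n + (h/2)·k1); w_{n+1} = w_n + h·k2.
s=-0.700000, w=-0.680000:
  k1 = f(-0.700000, -0.680000) = 0.937000
  k2 = f(-0.575000, -0.562875) = 1.003800
  w ← -0.680000 + 0.25·1.003800 = -0.429050
s=-0.450000, w=-0.429050:
  k1 = f(-0.450000, -0.429050) = 1.090640
  k2 = f(-0.325000, -0.292720) = 1.180486
  w ← -0.429050 + 0.25·1.180486 = -0.133929
w(-0.2) ≈ -0.1339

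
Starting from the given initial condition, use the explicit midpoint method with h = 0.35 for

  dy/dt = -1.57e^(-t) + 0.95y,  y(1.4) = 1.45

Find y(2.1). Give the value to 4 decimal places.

2.5074

Midpoint: k1 = f(t_n, y_n); k2 = f(t_n + h/2, y_n + (h/2)·k1); y_{n+1} = y_n + h·k2.
t=1.400000, y=1.450000:
  k1 = f(1.400000, 1.450000) = 0.990343
  k2 = f(1.575000, 1.623310) = 1.217143
  y ← 1.450000 + 0.35·1.217143 = 1.876000
t=1.750000, y=1.876000:
  k1 = f(1.750000, 1.876000) = 1.509375
  k2 = f(1.925000, 2.140141) = 1.804109
  y ← 1.876000 + 0.35·1.804109 = 2.507438
y(2.1) ≈ 2.5074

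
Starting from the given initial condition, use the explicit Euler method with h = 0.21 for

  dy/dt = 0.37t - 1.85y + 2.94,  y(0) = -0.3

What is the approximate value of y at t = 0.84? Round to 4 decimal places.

Euler: y_{n+1} = y_n + h·f(t_n, y_n).
t=0.000000, y=-0.300000: f=3.495000 → y ← -0.300000 + 0.21·3.495000 = 0.433950
t=0.210000, y=0.433950: f=2.214892 → y ← 0.433950 + 0.21·2.214892 = 0.899077
t=0.420000, y=0.899077: f=1.432107 → y ← 0.899077 + 0.21·1.432107 = 1.199820
t=0.630000, y=1.199820: f=0.953433 → y ← 1.199820 + 0.21·0.953433 = 1.400041
y(0.84) ≈ 1.4000

1.4000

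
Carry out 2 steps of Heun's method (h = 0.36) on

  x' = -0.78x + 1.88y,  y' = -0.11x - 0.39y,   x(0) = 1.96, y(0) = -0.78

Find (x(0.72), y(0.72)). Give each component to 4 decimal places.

Heun on (x,y): k1 = f(t_n, state_n); k2 = f(t_n + h, state_n + h·k1); state_{n+1} = state_n + (h/2)·(k1 + k2).
0.000000: (1.960000, -0.780000)
  k1 = (-2.995200, 0.088600)
  predictor → (0.881728, -0.748104)
  k2 = (-2.094183, 0.194770)
  → (1.043911, -0.728993)
0.360000: (1.043911, -0.728993)
  k1 = (-2.184758, 0.169477)
  predictor → (0.257398, -0.667982)
  k2 = (-1.456576, 0.232199)
  → (0.388471, -0.656692)
(x(0.72), y(0.72)) ≈ (0.3885, -0.6567)

0.3885, -0.6567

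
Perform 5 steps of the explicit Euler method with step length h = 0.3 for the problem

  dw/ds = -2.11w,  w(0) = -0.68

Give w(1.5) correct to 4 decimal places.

Euler: w_{n+1} = w_n + h·f(s_n, w_n).
s=0.000000, w=-0.680000: f=1.434800 → w ← -0.680000 + 0.3·1.434800 = -0.249560
s=0.300000, w=-0.249560: f=0.526572 → w ← -0.249560 + 0.3·0.526572 = -0.091589
s=0.600000, w=-0.091589: f=0.193252 → w ← -0.091589 + 0.3·0.193252 = -0.033613
s=0.900000, w=-0.033613: f=0.070923 → w ← -0.033613 + 0.3·0.070923 = -0.012336
s=1.200000, w=-0.012336: f=0.026029 → w ← -0.012336 + 0.3·0.026029 = -0.004527
w(1.5) ≈ -0.0045

-0.0045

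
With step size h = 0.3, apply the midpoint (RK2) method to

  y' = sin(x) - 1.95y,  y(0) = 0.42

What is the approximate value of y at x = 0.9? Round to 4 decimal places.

Midpoint: k1 = f(x_n, y_n); k2 = f(x_n + h/2, y_n + (h/2)·k1); y_{n+1} = y_n + h·k2.
x=0.000000, y=0.420000:
  k1 = f(0.000000, 0.420000) = -0.819000
  k2 = f(0.150000, 0.297150) = -0.430004
  y ← 0.420000 + 0.3·(-0.430004) = 0.290999
x=0.300000, y=0.290999:
  k1 = f(0.300000, 0.290999) = -0.271927
  k2 = f(0.450000, 0.250210) = -0.052943
  y ← 0.290999 + 0.3·(-0.052943) = 0.275116
x=0.600000, y=0.275116:
  k1 = f(0.600000, 0.275116) = 0.028167
  k2 = f(0.750000, 0.279341) = 0.136924
  y ← 0.275116 + 0.3·0.136924 = 0.316193
y(0.9) ≈ 0.3162

0.3162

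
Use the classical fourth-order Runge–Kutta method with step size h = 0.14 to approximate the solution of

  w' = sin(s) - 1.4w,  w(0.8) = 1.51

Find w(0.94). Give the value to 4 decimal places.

RK4: k1 = f(s_n, w_n); k2 = f(s_n + h/2, w_n + (h/2)·k1); k3 = f(s_n + h/2, w_n + (h/2)·k2); k4 = f(s_n + h, w_n + h·k3); w_{n+1} = w_n + (h/6)·(k1 + 2k2 + 2k3 + k4).
s=0.800000, w=1.510000:
  k1 = f(0.800000, 1.510000) = -1.396644
  k2 = f(0.870000, 1.412235) = -1.212800
  k3 = f(0.870000, 1.425104) = -1.230817
  k4 = f(0.940000, 1.337686) = -1.065202
  w ← 1.510000 + (0.14/6)·(k1 + 2k2 + 2k3 + k4) = 1.338521
w(0.94) ≈ 1.3385

1.3385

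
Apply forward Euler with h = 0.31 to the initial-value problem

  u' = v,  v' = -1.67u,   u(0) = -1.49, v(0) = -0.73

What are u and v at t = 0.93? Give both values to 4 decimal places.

-1.4152, 1.8118

Euler on (u,v): u_{n+1} = u_n + h·u', v_{n+1} = v_n + h·v'.
0.000000: (-1.490000, -0.730000); f=(-0.730000, 2.488300) → (-1.716300, 0.041373)
0.310000: (-1.716300, 0.041373); f=(0.041373, 2.866221) → (-1.703474, 0.929902)
0.620000: (-1.703474, 0.929902); f=(0.929902, 2.844802) → (-1.415205, 1.811790)
(u(0.93), v(0.93)) ≈ (-1.4152, 1.8118)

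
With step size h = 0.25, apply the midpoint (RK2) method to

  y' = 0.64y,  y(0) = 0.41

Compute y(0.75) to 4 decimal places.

Midpoint: k1 = f(t_n, y_n); k2 = f(t_n + h/2, y_n + (h/2)·k1); y_{n+1} = y_n + h·k2.
t=0.000000, y=0.410000:
  k1 = f(0.000000, 0.410000) = 0.262400
  k2 = f(0.125000, 0.442800) = 0.283392
  y ← 0.410000 + 0.25·0.283392 = 0.480848
t=0.250000, y=0.480848:
  k1 = f(0.250000, 0.480848) = 0.307743
  k2 = f(0.375000, 0.519316) = 0.332362
  y ← 0.480848 + 0.25·0.332362 = 0.563939
t=0.500000, y=0.563939:
  k1 = f(0.500000, 0.563939) = 0.360921
  k2 = f(0.625000, 0.609054) = 0.389794
  y ← 0.563939 + 0.25·0.389794 = 0.661387
y(0.75) ≈ 0.6614

0.6614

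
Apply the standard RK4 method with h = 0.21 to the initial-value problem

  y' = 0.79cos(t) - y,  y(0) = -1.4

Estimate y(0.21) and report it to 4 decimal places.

-0.9863

RK4: k1 = f(t_n, y_n); k2 = f(t_n + h/2, y_n + (h/2)·k1); k3 = f(t_n + h/2, y_n + (h/2)·k2); k4 = f(t_n + h, y_n + h·k3); y_{n+1} = y_n + (h/6)·(k1 + 2k2 + 2k3 + k4).
t=0.000000, y=-1.400000:
  k1 = f(0.000000, -1.400000) = 2.190000
  k2 = f(0.105000, -1.170050) = 1.955699
  k3 = f(0.105000, -1.194652) = 1.980301
  k4 = f(0.210000, -0.984137) = 1.756781
  y ← -1.400000 + (0.21/6)·(k1 + 2k2 + 2k3 + k4) = -0.986343
y(0.21) ≈ -0.9863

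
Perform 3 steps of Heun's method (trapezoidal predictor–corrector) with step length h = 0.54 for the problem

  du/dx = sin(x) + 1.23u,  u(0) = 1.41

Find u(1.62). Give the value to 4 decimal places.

11.4840

Heun: k1 = f(x_n, u_n); k2 = f(x_n + h, u_n + h·k1); u_{n+1} = u_n + (h/2)·(k1 + k2).
x=0.000000, u=1.410000:
  k1 = f(0.000000, 1.410000) = 1.734300
  k2 = f(0.540000, 2.346522) = 3.400358
  u ← 1.410000 + (0.54/2)·(1.734300 + 3.400358) = 2.796358
x=0.540000, u=2.796358:
  k1 = f(0.540000, 2.796358) = 3.953656
  k2 = f(1.080000, 4.931332) = 6.947496
  u ← 2.796358 + (0.54/2)·(3.953656 + 6.947496) = 5.739669
x=1.080000, u=5.739669:
  k1 = f(1.080000, 5.739669) = 7.941750
  k2 = f(1.620000, 10.028214) = 13.333493
  u ← 5.739669 + (0.54/2)·(7.941750 + 13.333493) = 11.483984
u(1.62) ≈ 11.4840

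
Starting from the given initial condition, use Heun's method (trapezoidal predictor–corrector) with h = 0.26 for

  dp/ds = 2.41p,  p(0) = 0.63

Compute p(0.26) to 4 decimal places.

1.1484

Heun: k1 = f(s_n, p_n); k2 = f(s_n + h, p_n + h·k1); p_{n+1} = p_n + (h/2)·(k1 + k2).
s=0.000000, p=0.630000:
  k1 = f(0.000000, 0.630000) = 1.518300
  k2 = f(0.260000, 1.024758) = 2.469667
  p ← 0.630000 + (0.26/2)·(1.518300 + 2.469667) = 1.148436
p(0.26) ≈ 1.1484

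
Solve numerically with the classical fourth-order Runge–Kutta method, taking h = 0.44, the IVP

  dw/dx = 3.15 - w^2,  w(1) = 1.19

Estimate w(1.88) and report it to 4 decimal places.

RK4: k1 = f(x_n, w_n); k2 = f(x_n + h/2, w_n + (h/2)·k1); k3 = f(x_n + h/2, w_n + (h/2)·k2); k4 = f(x_n + h, w_n + h·k3); w_{n+1} = w_n + (h/6)·(k1 + 2k2 + 2k3 + k4).
x=1.000000, w=1.190000:
  k1 = f(1.000000, 1.190000) = 1.733900
  k2 = f(1.220000, 1.571458) = 0.680520
  k3 = f(1.220000, 1.339714) = 1.355165
  k4 = f(1.440000, 1.786273) = -0.040771
  w ← 1.190000 + (0.44/6)·(k1 + 2k2 + 2k3 + k4) = 1.612730
x=1.440000, w=1.612730:
  k1 = f(1.440000, 1.612730) = 0.549102
  k2 = f(1.660000, 1.733532) = 0.144865
  k3 = f(1.660000, 1.644600) = 0.445290
  k4 = f(1.880000, 1.808657) = -0.121242
  w ← 1.612730 + (0.44/6)·(k1 + 2k2 + 2k3 + k4) = 1.730662
w(1.88) ≈ 1.7307

1.7307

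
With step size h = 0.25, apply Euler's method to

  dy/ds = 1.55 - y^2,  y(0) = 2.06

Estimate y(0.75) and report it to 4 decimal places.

Euler: y_{n+1} = y_n + h·f(s_n, y_n).
s=0.000000, y=2.060000: f=-2.693600 → y ← 2.060000 + 0.25·(-2.693600) = 1.386600
s=0.250000, y=1.386600: f=-0.372660 → y ← 1.386600 + 0.25·(-0.372660) = 1.293435
s=0.500000, y=1.293435: f=-0.122974 → y ← 1.293435 + 0.25·(-0.122974) = 1.262692
y(0.75) ≈ 1.2627

1.2627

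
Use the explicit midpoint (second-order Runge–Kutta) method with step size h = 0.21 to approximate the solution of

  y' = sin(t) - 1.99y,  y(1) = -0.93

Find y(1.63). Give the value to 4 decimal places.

Midpoint: k1 = f(t_n, y_n); k2 = f(t_n + h/2, y_n + (h/2)·k1); y_{n+1} = y_n + h·k2.
t=1.000000, y=-0.930000:
  k1 = f(1.000000, -0.930000) = 2.692171
  k2 = f(1.105000, -0.647322) = 2.181635
  y ← -0.930000 + 0.21·2.181635 = -0.471857
t=1.210000, y=-0.471857:
  k1 = f(1.210000, -0.471857) = 1.874611
  k2 = f(1.315000, -0.275023) = 1.514757
  y ← -0.471857 + 0.21·1.514757 = -0.153758
t=1.420000, y=-0.153758:
  k1 = f(1.420000, -0.153758) = 1.294630
  k2 = f(1.525000, -0.017822) = 1.034416
  y ← -0.153758 + 0.21·1.034416 = 0.063470
y(1.63) ≈ 0.0635

0.0635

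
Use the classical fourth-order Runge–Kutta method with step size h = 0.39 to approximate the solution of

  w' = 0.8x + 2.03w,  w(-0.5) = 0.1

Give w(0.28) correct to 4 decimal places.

RK4: k1 = f(x_n, w_n); k2 = f(x_n + h/2, w_n + (h/2)·k1); k3 = f(x_n + h/2, w_n + (h/2)·k2); k4 = f(x_n + h, w_n + h·k3); w_{n+1} = w_n + (h/6)·(k1 + 2k2 + 2k3 + k4).
x=-0.500000, w=0.100000:
  k1 = f(-0.500000, 0.100000) = -0.197000
  k2 = f(-0.305000, 0.061585) = -0.118982
  k3 = f(-0.305000, 0.076798) = -0.088099
  k4 = f(-0.110000, 0.065641) = 0.045252
  w ← 0.100000 + (0.39/6)·(k1 + 2k2 + 2k3 + k4) = 0.063216
x=-0.110000, w=0.063216:
  k1 = f(-0.110000, 0.063216) = 0.040328
  k2 = f(0.085000, 0.071080) = 0.212292
  k3 = f(0.085000, 0.104613) = 0.280364
  k4 = f(0.280000, 0.172558) = 0.574292
  w ← 0.063216 + (0.39/6)·(k1 + 2k2 + 2k3 + k4) = 0.167211
w(0.28) ≈ 0.1672

0.1672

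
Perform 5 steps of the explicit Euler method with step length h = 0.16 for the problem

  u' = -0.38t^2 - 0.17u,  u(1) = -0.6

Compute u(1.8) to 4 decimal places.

-1.0458

Euler: u_{n+1} = u_n + h·f(t_n, u_n).
t=1.000000, u=-0.600000: f=-0.278000 → u ← -0.600000 + 0.16·(-0.278000) = -0.644480
t=1.160000, u=-0.644480: f=-0.401766 → u ← -0.644480 + 0.16·(-0.401766) = -0.708763
t=1.320000, u=-0.708763: f=-0.541622 → u ← -0.708763 + 0.16·(-0.541622) = -0.795422
t=1.480000, u=-0.795422: f=-0.697130 → u ← -0.795422 + 0.16·(-0.697130) = -0.906963
t=1.640000, u=-0.906963: f=-0.867864 → u ← -0.906963 + 0.16·(-0.867864) = -1.045821
u(1.8) ≈ -1.0458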